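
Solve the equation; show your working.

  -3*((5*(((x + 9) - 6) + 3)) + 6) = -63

Step 1. [-3*((5*(((x + 9) - 6) + 3)) + 6) = -63] leading coefficient -3: divide by -3. So div: (5*(((x + 9) - 6) + 3)) + 6 = 21.
Step 2. [(5*(((x + 9) - 6) + 3)) + 6 = 21] subtract 6: x sits inside (… + 6). So sub: 5*(((x + 9) - 6) + 3) = 15.
Step 3. [5*(((x + 9) - 6) + 3) = 15] leading coefficient 5: divide by 5 ⇒ div: ((x + 9) - 6) + 3 = 3.
Step 4. [((x + 9) - 6) + 3 = 3] peel the +3: subtract 3 from each side ⇒ sub: (x + 9) - 6 = 0.
Step 5. [(x + 9) - 6 = 0] 6 comes off first (add 6). So sub: x + 9 = 6.
Step 6. [x + 9 = 6] the outer +9 inverts by subtracting 9, so sub: x = -3.

Answer: x ∈ {-3}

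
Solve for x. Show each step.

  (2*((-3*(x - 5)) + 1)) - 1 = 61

Step 1. [(2*((-3*(x - 5)) + 1)) - 1 = 61] add 1: x sits inside (… - 1) ⇒ sub: 2*((-3*(x - 5)) + 1) = 62.
Step 2. [2*((-3*(x - 5)) + 1) = 62] divide by the outer 2. So div: (-3*(x - 5)) + 1 = 31.
Step 3. [(-3*(x - 5)) + 1 = 31] subtract 1: x sits inside (… + 1) ⇒ sub: -3*(x - 5) = 30.
Step 4. [-3*(x - 5) = 30] leading coefficient -3: divide by -3 ⇒ div: x - 5 = -10.
Step 5. [x - 5 = -10] add 5: x sits inside (… - 5). So sub: x = -5.

Answer: x ∈ {-5}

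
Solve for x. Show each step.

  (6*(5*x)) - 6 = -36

Step 1. [(6*(5*x)) - 6 = -36] 6 comes off first (add 6) ⇒ sub: 6*(5*x) = -30.
Step 2. [6*(5*x) = -30] divide by the outer 6, so div: 5*x = -5.
Step 3. [5*x = -5] 5 out front; divide by 5. So div: x = -1.

Answer: x ∈ {-1}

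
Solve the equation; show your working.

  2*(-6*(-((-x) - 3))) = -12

Step 1. [2*(-6*(-((-x) - 3))) = -12] divide by the outer 2. So div: -6*(-((-x) - 3)) = -6.
Step 2. [-6*(-((-x) - 3)) = -6] leading coefficient -6: divide by -6. So div: -((-x) - 3) = 1.
Step 3. [-((-x) - 3) = 1] flip signs both sides. So neg: (-x) - 3 = -1.
Step 4. [(-x) - 3 = -1] add 3: x sits inside (… - 3). So sub: -x = 2.
Step 5. [-x = 2] LHS negated; negate both sides, so neg: x = -2.

Answer: x ∈ {-2}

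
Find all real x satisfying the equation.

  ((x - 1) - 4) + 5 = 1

Step 1. [((x - 1) - 4) + 5 = 1] 5 comes off first (subtract 5), so sub: (x - 1) - 4 = -4.
Step 2. [(x - 1) - 4 = -4] 4 comes off first (add 4). So sub: x - 1 = 0.
Step 3. [x - 1 = 0] the outer -1 inverts by adding 1. So sub: x = 1.

Answer: x ∈ {1}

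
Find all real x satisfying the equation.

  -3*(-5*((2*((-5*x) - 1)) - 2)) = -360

Step 1. [-3*(-5*((2*((-5*x) - 1)) - 2)) = -360] -3 out front; divide by -3. So div: -5*((2*((-5*x) - 1)) - 2) = 120.
Step 2. [-5*((2*((-5*x) - 1)) - 2) = 120] LHS = -5·(…); ÷-5 both sides, so div: (2*((-5*x) - 1)) - 2 = -24.
Step 3. [(2*((-5*x) - 1)) - 2 = -24] common factor 2 (LHS and -24) — divide through, so factor: ((-5*x) - 1) - 1 = -12.
Step 4. [((-5*x) - 1) - 1 = -12] peel the -1: add 1 from each side, so sub: (-5*x) - 1 = -11.
Step 5. [(-5*x) - 1 = -11] peel the -1: add 1 from each side ⇒ sub: -5*x = -10.
Step 6. [-5*x = -10] -5 out front; divide by -5 ⇒ div: x = 2.

Answer: x ∈ {2}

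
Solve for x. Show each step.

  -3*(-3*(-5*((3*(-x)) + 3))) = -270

Step 1. [-3*(-3*(-5*((3*(-x)) + 3))) = -270] LHS = -3·(…); ÷-3 both sides, so div: -3*(-5*((3*(-x)) + 3)) = 90.
Step 2. [-3*(-5*((3*(-x)) + 3)) = 90] leading coefficient -3: divide by -3, so div: -5*((3*(-x)) + 3) = -30.
Step 3. [-5*((3*(-x)) + 3) = -30] leading coefficient -5: divide by -5 ⇒ div: (3*(-x)) + 3 = 6.
Step 4. [(3*(-x)) + 3 = 6] 3 | LHS and 3 | 6: pull 3 out ⇒ factor: (-x) + 1 = 2.
Step 5. [(-x) + 1 = 2] the outer +1 inverts by subtracting 1, so sub: -x = 1.
Step 6. [-x = 1] flip signs both sides, so neg: x = -1.

Answer: x ∈ {-1}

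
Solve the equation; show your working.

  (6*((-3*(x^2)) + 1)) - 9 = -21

Step 1. [(6*((-3*(x^2)) + 1)) - 9 = -21] 9 comes off first (add 9) ⇒ sub: 6*((-3*(x^2)) + 1) = -12.
Step 2. [6*((-3*(x^2)) + 1) = -12] LHS = 6·(…); ÷6 both sides ⇒ div: (-3*(x^2)) + 1 = -2.
Step 3. [(-3*(x^2)) + 1 = -2] 1 comes off first (subtract 1), so sub: -3*(x^2) = -3.
Step 4. [-3*(x^2) = -3] -3 out front; divide by -3 ⇒ div: x^2 = 1.
Step 5. [x^2 = 1] √ both sides: 1 ≥ 0 gives two branches, so sqrt: x = 1 or -1.

Answer: x ∈ {-1, 1}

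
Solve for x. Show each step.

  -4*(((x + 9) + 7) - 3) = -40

Step 1. [-4*(((x + 9) + 7) - 3) = -40] -4 out front; divide by -4. So div: ((x + 9) + 7) - 3 = 10.
Step 2. [((x + 9) + 7) - 3 = 10] 3 comes off first (add 3) ⇒ sub: (x + 9) + 7 = 13.
Step 3. [(x + 9) + 7 = 13] 7 comes off first (subtract 7), so sub: x + 9 = 6.
Step 4. [x + 9 = 6] the outer +9 inverts by subtracting 9 ⇒ sub: x = -3.

Answer: x ∈ {-3}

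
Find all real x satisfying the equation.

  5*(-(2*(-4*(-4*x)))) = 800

Step 1. [5*(-(2*(-4*(-4*x)))) = 800] divide by the outer 5 ⇒ div: -(2*(-4*(-4*x))) = 160.
Step 2. [-(2*(-4*(-4*x))) = 160] flip signs both sides, so neg: 2*(-4*(-4*x)) = -160.
Step 3. [2*(-4*(-4*x)) = -160] LHS = 2·(…); ÷2 both sides ⇒ div: -4*(-4*x) = -80.
Step 4. [-4*(-4*x) = -80] -4 out front; divide by -4 ⇒ div: -4*x = 20.
Step 5. [-4*x = 20] -4 out front; divide by -4, so div: x = -5.

Answer: x ∈ {-5}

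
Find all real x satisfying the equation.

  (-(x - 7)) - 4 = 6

Step 1. [(-(x - 7)) - 4 = 6] -4 is outermost — add 4 both sides, so sub: -(x - 7) = 10.
Step 2. [-(x - 7) = 10] leading − — multiply by −1, so neg: x - 7 = -10.
Step 3. [x - 7 = -10] peel the -7: add 7 from each side. So sub: x = -3.

Answer: x ∈ {-3}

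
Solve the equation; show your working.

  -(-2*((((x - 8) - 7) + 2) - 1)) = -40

Step 1. [-(-2*((((x - 8) - 7) + 2) - 1)) = -40] leading − — multiply by −1, so neg: -2*((((x - 8) - 7) + 2) - 1) = 40.
Step 2. [-2*((((x - 8) - 7) + 2) - 1) = 40] leading coefficient -2: divide by -2. So div: (((x - 8) - 7) + 2) - 1 = -20.
Step 3. [(((x - 8) - 7) + 2) - 1 = -20] -1 is outermost — add 1 both sides ⇒ sub: ((x - 8) - 7) + 2 = -19.
Step 4. [((x - 8) - 7) + 2 = -19] the outer +2 inverts by subtracting 2. So sub: (x - 8) - 7 = -21.
Step 5. [(x - 8) - 7 = -21] the outer -7 inverts by adding 7. So sub: x - 8 = -14.
Step 6. [x - 8 = -14] peel the -8: add 8 from each side, so sub: x = -6.

Answer: x ∈ {-6}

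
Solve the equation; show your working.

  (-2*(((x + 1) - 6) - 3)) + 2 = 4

Step 1. [(-2*(((x + 1) - 6) - 3)) + 2 = 4] common factor -2 (LHS and 4) — divide through, so factor: (((x + 1) - 6) - 3) - 1 = -2.
Step 2. [(((x + 1) - 6) - 3) - 1 = -2] peel the -1: add 1 from each side. So sub: ((x + 1) - 6) - 3 = -1.
Step 3. [((x + 1) - 6) - 3 = -1] add 3: x sits inside (… - 3) ⇒ sub: (x + 1) - 6 = 2.
Step 4. [(x + 1) - 6 = 2] the outer -6 inverts by adding 6, so sub: x + 1 = 8.
Step 5. [x + 1 = 8] 1 comes off first (subtract 1) ⇒ sub: x = 7.

Answer: x ∈ {7}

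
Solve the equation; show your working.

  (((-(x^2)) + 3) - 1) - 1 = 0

Step 1. [(((-(x^2)) + 3) - 1) - 1 = 0] the outer -1 inverts by adding 1 ⇒ sub: ((-(x^2)) + 3) - 1 = 1.
Step 2. [((-(x^2)) + 3) - 1 = 1] the outer -1 inverts by adding 1. So sub: (-(x^2)) + 3 = 2.
Step 3. [(-(x^2)) + 3 = 2] subtract 3: x sits inside (… + 3) ⇒ sub: -(x^2) = -1.
Step 4. [-(x^2) = -1] leading − — multiply by −1 ⇒ neg: x^2 = 1.
Step 5. [x^2 = 1] √ both sides: 1 ≥ 0 gives two branches. So sqrt: x = 1 or -1.

Answer: x ∈ {-1, 1}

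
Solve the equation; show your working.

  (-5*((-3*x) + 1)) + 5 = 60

Step 1. [(-5*((-3*x) + 1)) + 5 = 60] common factor -5 (LHS and 60) — divide through, so factor: ((-3*x) + 1) - 1 = -12.
Step 2. [((-3*x) + 1) - 1 = -12] peel the -1: add 1 from each side, so sub: (-3*x) + 1 = -11.
Step 3. [(-3*x) + 1 = -11] +1 is outermost — subtract 1 both sides, so sub: -3*x = -12.
Step 4. [-3*x = -12] -3·(inner) — divide through by -3. So div: x = 4.

Answer: x ∈ {4}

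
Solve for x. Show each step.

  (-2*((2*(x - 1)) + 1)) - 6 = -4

Step 1. [(-2*((2*(x - 1)) + 1)) - 6 = -4] -6 is outermost — add 6 both sides ⇒ sub: -2*((2*(x - 1)) + 1) = 2.
Step 2. [-2*((2*(x - 1)) + 1) = 2] leading coefficient -2: divide by -2 ⇒ div: (2*(x - 1)) + 1 = -1.
Step 3. [(2*(x - 1)) + 1 = -1] +1 is outermost — subtract 1 both sides ⇒ sub: 2*(x - 1) = -2.
Step 4. [2*(x - 1) = -2] leading coefficient 2: divide by 2. So div: x - 1 = -1.
Step 5. [x - 1 = -1] the outer -1 inverts by adding 1 ⇒ sub: x = 0.

Answer: x ∈ {0}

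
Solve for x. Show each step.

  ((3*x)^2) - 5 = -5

Step 1. [((3*x)^2) - 5 = -5] -5 is outermost — add 5 both sides. So sub: (3*x)^2 = 0.
Step 2. [(3*x)^2 = 0] √ both sides: 0 ≥ 0 gives two branches, so sqrt: 3*x = 0.
Step 3. [3*x = 0] 3 out front; divide by 3 ⇒ div: x = 0.

Answer: x ∈ {0}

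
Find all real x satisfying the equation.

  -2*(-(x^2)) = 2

Step 1. [-2*(-(x^2)) = 2] -2 out front; divide by -2, so div: -(x^2) = -1.
Step 2. [-(x^2) = -1] leading − — multiply by −1 ⇒ neg: x^2 = 1.
Step 3. [x^2 = 1] √ both sides: 1 ≥ 0 gives two branches ⇒ sqrt: x = 1 or -1.

Answer: x ∈ {-1, 1}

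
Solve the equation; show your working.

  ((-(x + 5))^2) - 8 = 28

Step 1. [((-(x + 5))^2) - 8 = 28] 8 comes off first (add 8), so sub: (-(x + 5))^2 = 36.
Step 2. [(-(x + 5))^2 = 36] LHS squared, RHS 36 ≥ 0: apply √ (±). So sqrt: -(x + 5) = 6 or -6.
Step 3. [-(x + 5) = 6 or -6] leading − — multiply by −1, so neg: x + 5 = -6 or 6.
Step 4. [x + 5 = -6 or 6] 5 comes off first (subtract 5) ⇒ sub: x = -11 or 1.

Answer: x ∈ {-11, 1}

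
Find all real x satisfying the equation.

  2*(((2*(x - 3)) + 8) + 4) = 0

Step 1. [2*(((2*(x - 3)) + 8) + 4) = 0] leading coefficient 2: divide by 2 ⇒ div: ((2*(x - 3)) + 8) + 4 = 0.
Step 2. [((2*(x - 3)) + 8) + 4 = 0] subtract 4: x sits inside (… + 4), so sub: (2*(x - 3)) + 8 = -4.
Step 3. [(2*(x - 3)) + 8 = -4] the outer +8 inverts by subtracting 8, so sub: 2*(x - 3) = -12.
Step 4. [2*(x - 3) = -12] 2 out front; divide by 2. So div: x - 3 = -6.
Step 5. [x - 3 = -6] peel the -3: add 3 from each side. So sub: x = -3.

Answer: x ∈ {-3}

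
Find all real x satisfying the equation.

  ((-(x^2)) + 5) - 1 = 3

Step 1. [((-(x^2)) + 5) - 1 = 3] add 1: x sits inside (… - 1) ⇒ sub: (-(x^2)) + 5 = 4.
Step 2. [(-(x^2)) + 5 = 4] the outer +5 inverts by subtracting 5, so sub: -(x^2) = -1.
Step 3. [-(x^2) = -1] leading − — multiply by −1, so neg: x^2 = 1.
Step 4. [x^2 = 1] √ both sides: 1 ≥ 0 gives two branches. So sqrt: x = 1 or -1.

Answer: x ∈ {-1, 1}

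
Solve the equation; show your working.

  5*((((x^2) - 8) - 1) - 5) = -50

Step 1. [5*((((x^2) - 8) - 1) - 5) = -50] divide by the outer 5. So div: (((x^2) - 8) - 1) - 5 = -10.
Step 2. [(((x^2) - 8) - 1) - 5 = -10] peel the -5: add 5 from each side. So sub: ((x^2) - 8) - 1 = -5.
Step 3. [((x^2) - 8) - 1 = -5] add 1: x sits inside (… - 1), so sub: (x^2) - 8 = -4.
Step 4. [(x^2) - 8 = -4] add 8: x sits inside (… - 8) ⇒ sub: x^2 = 4.
Step 5. [x^2 = 4] √ both sides: 4 ≥ 0 gives two branches ⇒ sqrt: x = 2 or -2.

Answer: x ∈ {-2, 2}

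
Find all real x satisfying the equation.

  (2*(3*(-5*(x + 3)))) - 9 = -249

Step 1. [(2*(3*(-5*(x + 3)))) - 9 = -249] -9 is outermost — add 9 both sides ⇒ sub: 2*(3*(-5*(x + 3))) = -240.
Step 2. [2*(3*(-5*(x + 3))) = -240] 2 out front; divide by 2 ⇒ div: 3*(-5*(x + 3)) = -120.
Step 3. [3*(-5*(x + 3)) = -120] LHS = 3·(…); ÷3 both sides, so div: -5*(x + 3) = -40.
Step 4. [-5*(x + 3) = -40] -5 out front; divide by -5. So div: x + 3 = 8.
Step 5. [x + 3 = 8] 3 comes off first (subtract 3), so sub: x = 5.

Answer: x ∈ {5}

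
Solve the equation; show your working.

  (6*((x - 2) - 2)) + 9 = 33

Step 1. [(6*((x - 2) - 2)) + 9 = 33] +9 is outermost — subtract 9 both sides ⇒ sub: 6*((x - 2) - 2) = 24.
Step 2. [6*((x - 2) - 2) = 24] leading coefficient 6: divide by 6. So div: (x - 2) - 2 = 4.
Step 3. [(x - 2) - 2 = 4] 2 comes off first (add 2). So sub: x - 2 = 6.
Step 4. [x - 2 = 6] peel the -2: add 2 from each side ⇒ sub: x = 8.

Answer: x ∈ {8}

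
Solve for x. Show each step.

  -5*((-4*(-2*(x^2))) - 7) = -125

Step 1. [-5*((-4*(-2*(x^2))) - 7) = -125] leading coefficient -5: divide by -5. So div: (-4*(-2*(x^2))) - 7 = 25.
Step 2. [(-4*(-2*(x^2))) - 7 = 25] peel the -7: add 7 from each side ⇒ sub: -4*(-2*(x^2)) = 32.
Step 3. [-4*(-2*(x^2)) = 32] divide by the outer -4 ⇒ div: -2*(x^2) = -8.
Step 4. [-2*(x^2) = -8] -2·(inner) — divide through by -2. So div: x^2 = 4.
Step 5. [x^2 = 4] √ both sides: 4 ≥ 0 gives two branches. So sqrt: x = 2 or -2.

Answer: x ∈ {-2, 2}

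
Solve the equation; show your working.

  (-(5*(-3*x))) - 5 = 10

Step 1. [(-(5*(-3*x))) - 5 = 10] 5 comes off first (add 5), so sub: -(5*(-3*x)) = 15.
Step 2. [-(5*(-3*x)) = 15] leading − — multiply by −1, so neg: 5*(-3*x) = -15.
Step 3. [5*(-3*x) = -15] 5·(inner) — divide through by 5 ⇒ div: -3*x = -3.
Step 4. [-3*x = -3] LHS = -3·(…); ÷-3 both sides, so div: x = 1.

Answer: x ∈ {1}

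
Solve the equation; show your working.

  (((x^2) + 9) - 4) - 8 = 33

Step 1. [(((x^2) + 9) - 4) - 8 = 33] add 8: x sits inside (… - 8) ⇒ sub: ((x^2) + 9) - 4 = 41.
Step 2. [((x^2) + 9) - 4 = 41] 4 comes off first (add 4), so sub: (x^2) + 9 = 45.
Step 3. [(x^2) + 9 = 45] the outer +9 inverts by subtracting 9, so sub: x^2 = 36.
Step 4. [x^2 = 36] 36 ≥ 0, LHS is (·)² — take ±√ ⇒ sqrt: x = 6 or -6.

Answer: x ∈ {-6, 6}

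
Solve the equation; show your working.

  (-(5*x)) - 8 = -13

Step 1. [(-(5*x)) - 8 = -13] 8 comes off first (add 8), so sub: -(5*x) = -5.
Step 2. [-(5*x) = -5] leading − — multiply by −1 ⇒ neg: 5*x = 5.
Step 3. [5*x = 5] divide by the outer 5. So div: x = 1.

Answer: x ∈ {1}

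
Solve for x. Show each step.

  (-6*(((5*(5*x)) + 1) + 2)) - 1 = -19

Step 1. [(-6*(((5*(5*x)) + 1) + 2)) - 1 = -19] peel the -1: add 1 from each side, so sub: -6*(((5*(5*x)) + 1) + 2) = -18.
Step 2. [-6*(((5*(5*x)) + 1) + 2) = -18] -6·(inner) — divide through by -6, so div: ((5*(5*x)) + 1) + 2 = 3.
Step 3. [((5*(5*x)) + 1) + 2 = 3] +2 is outermost — subtract 2 both sides ⇒ sub: (5*(5*x)) + 1 = 1.
Step 4. [(5*(5*x)) + 1 = 1] 1 comes off first (subtract 1). So sub: 5*(5*x) = 0.
Step 5. [5*(5*x) = 0] 5 out front; divide by 5 ⇒ div: 5*x = 0.
Step 6. [5*x = 0] 5·(inner) — divide through by 5. So div: x = 0.

Answer: x ∈ {0}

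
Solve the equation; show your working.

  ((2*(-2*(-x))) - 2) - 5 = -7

Step 1. [((2*(-2*(-x))) - 2) - 5 = -7] the outer -5 inverts by adding 5. So sub: (2*(-2*(-x))) - 2 = -2.
Step 2. [(2*(-2*(-x))) - 2 = -2] 2 divides every term; factor it out. So factor: (-2*(-x)) - 1 = -1.
Step 3. [(-2*(-x)) - 1 = -1] peel the -1: add 1 from each side, so sub: -2*(-x) = 0.
Step 4. [-2*(-x) = 0] LHS = -2·(…); ÷-2 both sides, so div: -x = 0.
Step 5. [-x = 0] leading − — multiply by −1, so neg: x = 0.

Answer: x ∈ {0}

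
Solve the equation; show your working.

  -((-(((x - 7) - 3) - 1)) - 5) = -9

Step 1. [-((-(((x - 7) - 3) - 1)) - 5) = -9] flip signs both sides ⇒ neg: (-(((x - 7) - 3) - 1)) - 5 = 9.
Step 2. [(-(((x - 7) - 3) - 1)) - 5 = 9] peel the -5: add 5 from each side, so sub: -(((x - 7) - 3) - 1) = 14.
Step 3. [-(((x - 7) - 3) - 1) = 14] flip signs both sides ⇒ neg: ((x - 7) - 3) - 1 = -14.
Step 4. [((x - 7) - 3) - 1 = -14] the outer -1 inverts by adding 1. So sub: (x - 7) - 3 = -13.
Step 5. [(x - 7) - 3 = -13] add 3: x sits inside (… - 3). So sub: x - 7 = -10.
Step 6. [x - 7 = -10] peel the -7: add 7 from each side. So sub: x = -3.

Answer: x ∈ {-3}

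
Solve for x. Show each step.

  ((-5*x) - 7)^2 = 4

Step 1. [((-5*x) - 7)^2 = 4] LHS squared, RHS 4 ≥ 0: apply √ (±). So sqrt: (-5*x) - 7 = 2 or -2.
Step 2. [(-5*x) - 7 = 2 or -2] peel the -7: add 7 from each side, so sub: -5*x = 9 or 5.
Step 3. [-5*x = 9 or 5] -5 out front; divide by -5. So div: x = -9/5 or -1.

Answer: x ∈ {-9/5, -1}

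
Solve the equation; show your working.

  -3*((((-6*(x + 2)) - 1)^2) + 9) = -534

Step 1. [-3*((((-6*(x + 2)) - 1)^2) + 9) = -534] leading coefficient -3: divide by -3. So div: (((-6*(x + 2)) - 1)^2) + 9 = 178.
Step 2. [(((-6*(x + 2)) - 1)^2) + 9 = 178] +9 is outermost — subtract 9 both sides. So sub: ((-6*(x + 2)) - 1)^2 = 169.
Step 3. [((-6*(x + 2)) - 1)^2 = 169] 169 ≥ 0, LHS is (·)² — take ±√ ⇒ sqrt: (-6*(x + 2)) - 1 = 13 or -13.
Step 4. [(-6*(x + 2)) - 1 = 13 or -13] the outer -1 inverts by adding 1 ⇒ sub: -6*(x + 2) = 14 or -12.
Step 5. [-6*(x + 2) = 14 or -12] leading coefficient -6: divide by -6 ⇒ div: x + 2 = -7/3 or 2.
Step 6. [x + 2 = -7/3 or 2] the outer +2 inverts by subtracting 2 ⇒ sub: x = -13/3 or 0.

Answer: x ∈ {-13/3, 0}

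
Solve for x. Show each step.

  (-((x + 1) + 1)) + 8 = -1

Step 1. [(-((x + 1) + 1)) + 8 = -1] the outer +8 inverts by subtracting 8, so sub: -((x + 1) + 1) = -9.
Step 2. [-((x + 1) + 1) = -9] LHS negated; negate both sides ⇒ neg: (x + 1) + 1 = 9.
Step 3. [(x + 1) + 1 = 9] peel the +1: subtract 1 from each side ⇒ sub: x + 1 = 8.
Step 4. [x + 1 = 8] 1 comes off first (subtract 1). So sub: x = 7.

Answer: x ∈ {7}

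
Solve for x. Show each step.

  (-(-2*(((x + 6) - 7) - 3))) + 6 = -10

Step 1. [(-(-2*(((x + 6) - 7) - 3))) + 6 = -10] +6 is outermost — subtract 6 both sides, so sub: -(-2*(((x + 6) - 7) - 3)) = -16.
Step 2. [-(-2*(((x + 6) - 7) - 3)) = -16] flip signs both sides ⇒ neg: -2*(((x + 6) - 7) - 3) = 16.
Step 3. [-2*(((x + 6) - 7) - 3) = 16] divide by the outer -2, so div: ((x + 6) - 7) - 3 = -8.
Step 4. [((x + 6) - 7) - 3 = -8] 3 comes off first (add 3), so sub: (x + 6) - 7 = -5.
Step 5. [(x + 6) - 7 = -5] peel the -7: add 7 from each side, so sub: x + 6 = 2.
Step 6. [x + 6 = 2] +6 is outermost — subtract 6 both sides. So sub: x = -4.

Answer: x ∈ {-4}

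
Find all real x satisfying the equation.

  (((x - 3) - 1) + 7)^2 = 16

Step 1. [(((x - 3) - 1) + 7)^2 = 16] 16 ≥ 0, LHS is (·)² — take ±√ ⇒ sqrt: ((x - 3) - 1) + 7 = 4 or -4.
Step 2. [((x - 3) - 1) + 7 = 4 or -4] +7 is outermost — subtract 7 both sides. So sub: (x - 3) - 1 = -3 or -11.
Step 3. [(x - 3) - 1 = -3 or -11] add 1: x sits inside (… - 1) ⇒ sub: x - 3 = -2 or -10.
Step 4. [x - 3 = -2 or -10] 3 comes off first (add 3), so sub: x = 1 or -7.

Answer: x ∈ {-7, 1}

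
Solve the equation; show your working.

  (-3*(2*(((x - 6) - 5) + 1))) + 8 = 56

Step 1. [(-3*(2*(((x - 6) - 5) + 1))) + 8 = 56] subtract 8: x sits inside (… + 8). So sub: -3*(2*(((x - 6) - 5) + 1)) = 48.
Step 2. [-3*(2*(((x - 6) - 5) + 1)) = 48] LHS = -3·(…); ÷-3 both sides ⇒ div: 2*(((x - 6) - 5) + 1) = -16.
Step 3. [2*(((x - 6) - 5) + 1) = -16] 2 out front; divide by 2. So div: ((x - 6) - 5) + 1 = -8.
Step 4. [((x - 6) - 5) + 1 = -8] the outer +1 inverts by subtracting 1 ⇒ sub: (x - 6) - 5 = -9.
Step 5. [(x - 6) - 5 = -9] peel the -5: add 5 from each side, so sub: x - 6 = -4.
Step 6. [x - 6 = -4] add 6: x sits inside (… - 6). So sub: x = 2.

Answer: x ∈ {2}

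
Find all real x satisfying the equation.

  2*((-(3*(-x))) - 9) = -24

Step 1. [2*((-(3*(-x))) - 9) = -24] 2 out front; divide by 2, so div: (-(3*(-x))) - 9 = -12.
Step 2. [(-(3*(-x))) - 9 = -12] peel the -9: add 9 from each side ⇒ sub: -(3*(-x)) = -3.
Step 3. [-(3*(-x)) = -3] leading − — multiply by −1, so neg: 3*(-x) = 3.
Step 4. [3*(-x) = 3] leading coefficient 3: divide by 3. So div: -x = 1.
Step 5. [-x = 1] flip signs both sides, so neg: x = -1.

Answer: x ∈ {-1}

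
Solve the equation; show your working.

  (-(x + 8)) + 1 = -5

Step 1. [(-(x + 8)) + 1 = -5] peel the +1: subtract 1 from each side, so sub: -(x + 8) = -6.
Step 2. [-(x + 8) = -6] flip signs both sides, so neg: x + 8 = 6.
Step 3. [x + 8 = 6] peel the +8: subtract 8 from each side ⇒ sub: x = -2.

Answer: x ∈ {-2}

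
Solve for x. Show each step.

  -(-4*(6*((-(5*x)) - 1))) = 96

Step 1. [-(-4*(6*((-(5*x)) - 1))) = 96] leading − — multiply by −1 ⇒ neg: -4*(6*((-(5*x)) - 1)) = -96.
Step 2. [-4*(6*((-(5*x)) - 1)) = -96] LHS = -4·(…); ÷-4 both sides, so div: 6*((-(5*x)) - 1) = 24.
Step 3. [6*((-(5*x)) - 1) = 24] leading coefficient 6: divide by 6. So div: (-(5*x)) - 1 = 4.
Step 4. [(-(5*x)) - 1 = 4] peel the -1: add 1 from each side ⇒ sub: -(5*x) = 5.
Step 5. [-(5*x) = 5] LHS negated; negate both sides. So neg: 5*x = -5.
Step 6. [5*x = -5] 5 out front; divide by 5, so div: x = -1.

Answer: x ∈ {-1}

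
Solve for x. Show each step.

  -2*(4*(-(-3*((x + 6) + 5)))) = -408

Step 1. [-2*(4*(-(-3*((x + 6) + 5)))) = -408] divide by the outer -2. So div: 4*(-(-3*((x + 6) + 5))) = 204.
Step 2. [4*(-(-3*((x + 6) + 5))) = 204] LHS = 4·(…); ÷4 both sides ⇒ div: -(-3*((x + 6) + 5)) = 51.
Step 3. [-(-3*((x + 6) + 5)) = 51] flip signs both sides ⇒ neg: -3*((x + 6) + 5) = -51.
Step 4. [-3*((x + 6) + 5) = -51] leading coefficient -3: divide by -3, so div: (x + 6) + 5 = 17.
Step 5. [(x + 6) + 5 = 17] the outer +5 inverts by subtracting 5 ⇒ sub: x + 6 = 12.
Step 6. [x + 6 = 12] subtract 6: x sits inside (… + 6) ⇒ sub: x = 6.

Answer: x ∈ {6}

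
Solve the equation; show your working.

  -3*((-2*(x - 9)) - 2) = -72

Step 1. [-3*((-2*(x - 9)) - 2) = -72] -3·(inner) — divide through by -3, so div: (-2*(x - 9)) - 2 = 24.
Step 2. [(-2*(x - 9)) - 2 = 24] common factor -2 (LHS and 24) — divide through ⇒ factor: (x - 9) + 1 = -12.
Step 3. [(x - 9) + 1 = -12] 1 comes off first (subtract 1), so sub: x - 9 = -13.
Step 4. [x - 9 = -13] 9 comes off first (add 9). So sub: x = -4.

Answer: x ∈ {-4}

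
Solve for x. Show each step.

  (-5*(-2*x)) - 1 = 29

Step 1. [(-5*(-2*x)) - 1 = 29] 1 comes off first (add 1) ⇒ sub: -5*(-2*x) = 30.
Step 2. [-5*(-2*x) = 30] -5 out front; divide by -5, so div: -2*x = -6.
Step 3. [-2*x = -6] -2 out front; divide by -2 ⇒ div: x = 3.

Answer: x ∈ {3}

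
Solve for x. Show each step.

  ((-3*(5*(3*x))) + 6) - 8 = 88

Step 1. [((-3*(5*(3*x))) + 6) - 8 = 88] -8 is outermost — add 8 both sides ⇒ sub: (-3*(5*(3*x))) + 6 = 96.
Step 2. [(-3*(5*(3*x))) + 6 = 96] -3 | LHS and -3 | 96: pull -3 out ⇒ factor: (5*(3*x)) - 2 = -32.
Step 3. [(5*(3*x)) - 2 = -32] -2 is outermost — add 2 both sides. So sub: 5*(3*x) = -30.
Step 4. [5*(3*x) = -30] LHS = 5·(…); ÷5 both sides, so div: 3*x = -6.
Step 5. [3*x = -6] leading coefficient 3: divide by 3. So div: x = -2.

Answer: x ∈ {-2}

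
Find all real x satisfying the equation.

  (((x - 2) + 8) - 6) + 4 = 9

Step 1. [(((x - 2) + 8) - 6) + 4 = 9] the outer +4 inverts by subtracting 4 ⇒ sub: ((x - 2) + 8) - 6 = 5.
Step 2. [((x - 2) + 8) - 6 = 5] add 6: x sits inside (… - 6). So sub: (x - 2) + 8 = 11.
Step 3. [(x - 2) + 8 = 11] 8 comes off first (subtract 8), so sub: x - 2 = 3.
Step 4. [x - 2 = 3] -2 is outermost — add 2 both sides, so sub: x = 5.

Answer: x ∈ {5}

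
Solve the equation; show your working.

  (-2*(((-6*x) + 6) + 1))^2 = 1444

Step 1. [(-2*(((-6*x) + 6) + 1))^2 = 1444] √ both sides: 1444 ≥ 0 gives two branches. So sqrt: -2*(((-6*x) + 6) + 1) = 38 or -38.
Step 2. [-2*(((-6*x) + 6) + 1) = 38 or -38] -2·(inner) — divide through by -2 ⇒ div: ((-6*x) + 6) + 1 = -19 or 19.
Step 3. [((-6*x) + 6) + 1 = -19 or 19] subtract 1: x sits inside (… + 1), so sub: (-6*x) + 6 = -20 or 18.
Step 4. [(-6*x) + 6 = -20 or 18] +6 is outermost — subtract 6 both sides. So sub: -6*x = -26 or 12.
Step 5. [-6*x = -26 or 12] divide by the outer -6 ⇒ div: x = 13/3 or -2.

Answer: x ∈ {-2, 13/3}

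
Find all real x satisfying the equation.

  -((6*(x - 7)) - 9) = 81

Step 1. [-((6*(x - 7)) - 9) = 81] leading − — multiply by −1 ⇒ neg: (6*(x - 7)) - 9 = -81.
Step 2. [(6*(x - 7)) - 9 = -81] add 9: x sits inside (… - 9) ⇒ sub: 6*(x - 7) = -72.
Step 3. [6*(x - 7) = -72] LHS = 6·(…); ÷6 both sides. So div: x - 7 = -12.
Step 4. [x - 7 = -12] the outer -7 inverts by adding 7. So sub: x = -5.

Answer: x ∈ {-5}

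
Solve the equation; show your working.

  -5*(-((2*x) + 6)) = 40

Step 1. [-5*(-((2*x) + 6)) = 40] LHS = -5·(…); ÷-5 both sides, so div: -((2*x) + 6) = -8.
Step 2. [-((2*x) + 6) = -8] LHS negated; negate both sides, so neg: (2*x) + 6 = 8.
Step 3. [(2*x) + 6 = 8] subtract 6: x sits inside (… + 6), so sub: 2*x = 2.
Step 4. [2*x = 2] 2·(inner) — divide through by 2 ⇒ div: x = 1.

Answer: x ∈ {1}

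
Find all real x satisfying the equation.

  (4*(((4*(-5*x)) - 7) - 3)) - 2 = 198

Step 1. [(4*(((4*(-5*x)) - 7) - 3)) - 2 = 198] peel the -2: add 2 from each side ⇒ sub: 4*(((4*(-5*x)) - 7) - 3) = 200.
Step 2. [4*(((4*(-5*x)) - 7) - 3) = 200] leading coefficient 4: divide by 4 ⇒ div: ((4*(-5*x)) - 7) - 3 = 50.
Step 3. [((4*(-5*x)) - 7) - 3 = 50] add 3: x sits inside (… - 3), so sub: (4*(-5*x)) - 7 = 53.
Step 4. [(4*(-5*x)) - 7 = 53] the outer -7 inverts by adding 7, so sub: 4*(-5*x) = 60.
Step 5. [4*(-5*x) = 60] divide by the outer 4, so div: -5*x = 15.
Step 6. [-5*x = 15] leading coefficient -5: divide by -5 ⇒ div: x = -3.

Answer: x ∈ {-3}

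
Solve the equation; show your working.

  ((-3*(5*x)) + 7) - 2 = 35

Step 1. [((-3*(5*x)) + 7) - 2 = 35] the outer -2 inverts by adding 2 ⇒ sub: (-3*(5*x)) + 7 = 37.
Step 2. [(-3*(5*x)) + 7 = 37] peel the +7: subtract 7 from each side ⇒ sub: -3*(5*x) = 30.
Step 3. [-3*(5*x) = 30] -3 out front; divide by -3, so div: 5*x = -10.
Step 4. [5*x = -10] 5·(inner) — divide through by 5. So div: x = -2.

Answer: x ∈ {-2}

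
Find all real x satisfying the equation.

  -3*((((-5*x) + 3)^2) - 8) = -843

Step 1. [-3*((((-5*x) + 3)^2) - 8) = -843] -3·(inner) — divide through by -3, so div: (((-5*x) + 3)^2) - 8 = 281.
Step 2. [(((-5*x) + 3)^2) - 8 = 281] 8 comes off first (add 8). So sub: ((-5*x) + 3)^2 = 289.
Step 3. [((-5*x) + 3)^2 = 289] √ both sides: 289 ≥ 0 gives two branches ⇒ sqrt: (-5*x) + 3 = 17 or -17.
Step 4. [(-5*x) + 3 = 17 or -17] 3 comes off first (subtract 3) ⇒ sub: -5*x = 14 or -20.
Step 5. [-5*x = 14 or -20] leading coefficient -5: divide by -5, so div: x = -14/5 or 4.

Answer: x ∈ {-14/5, 4}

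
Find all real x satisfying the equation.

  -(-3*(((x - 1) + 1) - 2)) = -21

Step 1. [-(-3*(((x - 1) + 1) - 2)) = -21] leading − — multiply by −1. So neg: -3*(((x - 1) + 1) - 2) = 21.
Step 2. [-3*(((x - 1) + 1) - 2) = 21] LHS = -3·(…); ÷-3 both sides ⇒ div: ((x - 1) + 1) - 2 = -7.
Step 3. [((x - 1) + 1) - 2 = -7] peel the -2: add 2 from each side ⇒ sub: (x - 1) + 1 = -5.
Step 4. [(x - 1) + 1 = -5] subtract 1: x sits inside (… + 1) ⇒ sub: x - 1 = -6.
Step 5. [x - 1 = -6] the outer -1 inverts by adding 1. So sub: x = -5.

Answer: x ∈ {-5}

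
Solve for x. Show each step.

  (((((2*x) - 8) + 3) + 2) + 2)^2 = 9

Step 1. [(((((2*x) - 8) + 3) + 2) + 2)^2 = 9] 9 ≥ 0, LHS is (·)² — take ±√, so sqrt: ((((2*x) - 8) + 3) + 2) + 2 = 3 or -3.
Step 2. [((((2*x) - 8) + 3) + 2) + 2 = 3 or -3] subtract 2: x sits inside (… + 2) ⇒ sub: (((2*x) - 8) + 3) + 2 = 1 or -5.
Step 3. [(((2*x) - 8) + 3) + 2 = 1 or -5] +2 is outermost — subtract 2 both sides, so sub: ((2*x) - 8) + 3 = -1 or -7.
Step 4. [((2*x) - 8) + 3 = -1 or -7] peel the +3: subtract 3 from each side. So sub: (2*x) - 8 = -4 or -10.
Step 5. [(2*x) - 8 = -4 or -10] 2 | LHS and 2 | -4 or -10: pull 2 out. So factor: x - 4 = -2 or -5.
Step 6. [x - 4 = -2 or -5] 4 comes off first (add 4). So sub: x = 2 or -1.

Answer: x ∈ {-1, 2}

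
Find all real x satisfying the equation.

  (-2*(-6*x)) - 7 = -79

Step 1. [(-2*(-6*x)) - 7 = -79] the outer -7 inverts by adding 7 ⇒ sub: -2*(-6*x) = -72.
Step 2. [-2*(-6*x) = -72] divide by the outer -2. So div: -6*x = 36.
Step 3. [-6*x = 36] -6·(inner) — divide through by -6 ⇒ div: x = -6.

Answer: x ∈ {-6}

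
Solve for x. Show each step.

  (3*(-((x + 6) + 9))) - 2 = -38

Step 1. [(3*(-((x + 6) + 9))) - 2 = -38] peel the -2: add 2 from each side. So sub: 3*(-((x + 6) + 9)) = -36.
Step 2. [3*(-((x + 6) + 9)) = -36] leading coefficient 3: divide by 3. So div: -((x + 6) + 9) = -12.
Step 3. [-((x + 6) + 9) = -12] flip signs both sides ⇒ neg: (x + 6) + 9 = 12.
Step 4. [(x + 6) + 9 = 12] +9 is outermost — subtract 9 both sides, so sub: x + 6 = 3.
Step 5. [x + 6 = 3] 6 comes off first (subtract 6). So sub: x = -3.

Answer: x ∈ {-3}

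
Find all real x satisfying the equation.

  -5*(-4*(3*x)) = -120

Step 1. [-5*(-4*(3*x)) = -120] LHS = -5·(…); ÷-5 both sides, so div: -4*(3*x) = 24.
Step 2. [-4*(3*x) = 24] leading coefficient -4: divide by -4. So div: 3*x = -6.
Step 3. [3*x = -6] leading coefficient 3: divide by 3, so div: x = -2.

Answer: x ∈ {-2}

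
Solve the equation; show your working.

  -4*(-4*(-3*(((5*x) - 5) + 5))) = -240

Step 1. [-4*(-4*(-3*(((5*x) - 5) + 5))) = -240] LHS = -4·(…); ÷-4 both sides, so div: -4*(-3*(((5*x) - 5) + 5)) = 60.
Step 2. [-4*(-3*(((5*x) - 5) + 5)) = 60] leading coefficient -4: divide by -4. So div: -3*(((5*x) - 5) + 5) = -15.
Step 3. [-3*(((5*x) - 5) + 5) = -15] leading coefficient -3: divide by -3. So div: ((5*x) - 5) + 5 = 5.
Step 4. [((5*x) - 5) + 5 = 5] subtract 5: x sits inside (… + 5) ⇒ sub: (5*x) - 5 = 0.
Step 5. [(5*x) - 5 = 0] the outer -5 inverts by adding 5, so sub: 5*x = 5.
Step 6. [5*x = 5] divide by the outer 5 ⇒ div: x = 1.

Answer: x ∈ {1}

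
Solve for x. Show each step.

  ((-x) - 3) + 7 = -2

Step 1. [((-x) - 3) + 7 = -2] 7 comes off first (subtract 7). So sub: (-x) - 3 = -9.
Step 2. [(-x) - 3 = -9] -3 is outermost — add 3 both sides ⇒ sub: -x = -6.
Step 3. [-x = -6] LHS negated; negate both sides. So neg: x = 6.

Answer: x ∈ {6}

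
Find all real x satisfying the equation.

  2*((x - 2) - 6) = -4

Step 1. [2*((x - 2) - 6) = -4] 2 out front; divide by 2. So div: (x - 2) - 6 = -2.
Step 2. [(x - 2) - 6 = -2] 6 comes off first (add 6). So sub: x - 2 = 4.
Step 3. [x - 2 = 4] -2 is outermost — add 2 both sides ⇒ sub: x = 6.

Answer: x ∈ {6}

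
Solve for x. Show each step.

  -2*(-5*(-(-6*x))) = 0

Step 1. [-2*(-5*(-(-6*x))) = 0] divide by the outer -2 ⇒ div: -5*(-(-6*x)) = 0.
Step 2. [-5*(-(-6*x)) = 0] divide by the outer -5. So div: -(-6*x) = 0.
Step 3. [-(-6*x) = 0] leading − — multiply by −1 ⇒ neg: -6*x = 0.
Step 4. [-6*x = 0] divide by the outer -6. So div: x = 0.

Answer: x ∈ {0}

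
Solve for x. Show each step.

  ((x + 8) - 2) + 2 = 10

Step 1. [((x + 8) - 2) + 2 = 10] +2 is outermost — subtract 2 both sides, so sub: (x + 8) - 2 = 8.
Step 2. [(x + 8) - 2 = 8] add 2: x sits inside (… - 2). So sub: x + 8 = 10.
Step 3. [x + 8 = 10] subtract 8: x sits inside (… + 8). So sub: x = 2.

Answer: x ∈ {2}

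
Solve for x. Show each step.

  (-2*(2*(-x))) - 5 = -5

Step 1. [(-2*(2*(-x))) - 5 = -5] add 5: x sits inside (… - 5), so sub: -2*(2*(-x)) = 0.
Step 2. [-2*(2*(-x)) = 0] leading coefficient -2: divide by -2. So div: 2*(-x) = 0.
Step 3. [2*(-x) = 0] divide by the outer 2, so div: -x = 0.
Step 4. [-x = 0] leading − — multiply by −1, so neg: x = 0.

Answer: x ∈ {0}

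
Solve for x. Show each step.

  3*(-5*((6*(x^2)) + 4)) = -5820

Step 1. [3*(-5*((6*(x^2)) + 4)) = -5820] leading coefficient 3: divide by 3. So div: -5*((6*(x^2)) + 4) = -1940.
Step 2. [-5*((6*(x^2)) + 4) = -1940] -5 out front; divide by -5. So div: (6*(x^2)) + 4 = 388.
Step 3. [(6*(x^2)) + 4 = 388] +4 is outermost — subtract 4 both sides ⇒ sub: 6*(x^2) = 384.
Step 4. [6*(x^2) = 384] divide by the outer 6. So div: x^2 = 64.
Step 5. [x^2 = 64] 64 ≥ 0, LHS is (·)² — take ±√ ⇒ sqrt: x = 8 or -8.

Answer: x ∈ {-8, 8}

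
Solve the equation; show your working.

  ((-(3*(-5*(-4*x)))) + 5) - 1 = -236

Step 1. [((-(3*(-5*(-4*x)))) + 5) - 1 = -236] add 1: x sits inside (… - 1), so sub: (-(3*(-5*(-4*x)))) + 5 = -235.
Step 2. [(-(3*(-5*(-4*x)))) + 5 = -235] peel the +5: subtract 5 from each side ⇒ sub: -(3*(-5*(-4*x))) = -240.
Step 3. [-(3*(-5*(-4*x))) = -240] flip signs both sides, so neg: 3*(-5*(-4*x)) = 240.
Step 4. [3*(-5*(-4*x)) = 240] leading coefficient 3: divide by 3, so div: -5*(-4*x) = 80.
Step 5. [-5*(-4*x) = 80] -5 out front; divide by -5, so div: -4*x = -16.
Step 6. [-4*x = -16] -4·(inner) — divide through by -4. So div: x = 4.

Answer: x ∈ {4}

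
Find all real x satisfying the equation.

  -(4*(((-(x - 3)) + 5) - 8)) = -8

Step 1. [-(4*(((-(x - 3)) + 5) - 8)) = -8] leading − — multiply by −1, so neg: 4*(((-(x - 3)) + 5) - 8) = 8.
Step 2. [4*(((-(x - 3)) + 5) - 8) = 8] 4·(inner) — divide through by 4. So div: ((-(x - 3)) + 5) - 8 = 2.
Step 3. [((-(x - 3)) + 5) - 8 = 2] -8 is outermost — add 8 both sides. So sub: (-(x - 3)) + 5 = 10.
Step 4. [(-(x - 3)) + 5 = 10] the outer +5 inverts by subtracting 5. So sub: -(x - 3) = 5.
Step 5. [-(x - 3) = 5] flip signs both sides ⇒ neg: x - 3 = -5.
Step 6. [x - 3 = -5] -3 is outermost — add 3 both sides ⇒ sub: x = -2.

Answer: x ∈ {-2}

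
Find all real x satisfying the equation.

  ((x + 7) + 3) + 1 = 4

Step 1. [((x + 7) + 3) + 1 = 4] 1 comes off first (subtract 1), so sub: (x + 7) + 3 = 3.
Step 2. [(x + 7) + 3 = 3] the outer +3 inverts by subtracting 3, so sub: x + 7 = 0.
Step 3. [x + 7 = 0] 7 comes off first (subtract 7) ⇒ sub: x = -7.

Answer: x ∈ {-7}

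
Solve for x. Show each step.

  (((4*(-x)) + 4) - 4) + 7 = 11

Step 1. [(((4*(-x)) + 4) - 4) + 7 = 11] 7 comes off first (subtract 7), so sub: ((4*(-x)) + 4) - 4 = 4.
Step 2. [((4*(-x)) + 4) - 4 = 4] the outer -4 inverts by adding 4 ⇒ sub: (4*(-x)) + 4 = 8.
Step 3. [(4*(-x)) + 4 = 8] common factor 4 (LHS and 8) — divide through. So factor: (-x) + 1 = 2.
Step 4. [(-x) + 1 = 2] the outer +1 inverts by subtracting 1. So sub: -x = 1.
Step 5. [-x = 1] flip signs both sides ⇒ neg: x = -1.

Answer: x ∈ {-1}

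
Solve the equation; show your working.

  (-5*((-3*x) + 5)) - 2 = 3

Step 1. [(-5*((-3*x) + 5)) - 2 = 3] 2 comes off first (add 2) ⇒ sub: -5*((-3*x) + 5) = 5.
Step 2. [-5*((-3*x) + 5) = 5] leading coefficient -5: divide by -5 ⇒ div: (-3*x) + 5 = -1.
Step 3. [(-3*x) + 5 = -1] +5 is outermost — subtract 5 both sides, so sub: -3*x = -6.
Step 4. [-3*x = -6] -3·(inner) — divide through by -3, so div: x = 2.

Answer: x ∈ {2}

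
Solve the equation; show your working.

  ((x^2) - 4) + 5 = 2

Step 1. [((x^2) - 4) + 5 = 2] 5 comes off first (subtract 5) ⇒ sub: (x^2) - 4 = -3.
Step 2. [(x^2) - 4 = -3] 4 comes off first (add 4), so sub: x^2 = 1.
Step 3. [x^2 = 1] √ both sides: 1 ≥ 0 gives two branches ⇒ sqrt: x = 1 or -1.

Answer: x ∈ {-1, 1}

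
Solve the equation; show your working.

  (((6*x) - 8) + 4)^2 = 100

Step 1. [(((6*x) - 8) + 4)^2 = 100] 100 ≥ 0, LHS is (·)² — take ±√. So sqrt: ((6*x) - 8) + 4 = 10 or -10.
Step 2. [((6*x) - 8) + 4 = 10 or -10] 4 comes off first (subtract 4) ⇒ sub: (6*x) - 8 = 6 or -14.
Step 3. [(6*x) - 8 = 6 or -14] -8 is outermost — add 8 both sides ⇒ sub: 6*x = 14 or -6.
Step 4. [6*x = 14 or -6] leading coefficient 6: divide by 6. So div: x = 7/3 or -1.

Answer: x ∈ {-1, 7/3}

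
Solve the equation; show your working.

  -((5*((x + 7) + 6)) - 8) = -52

Step 1. [-((5*((x + 7) + 6)) - 8) = -52] leading − — multiply by −1 ⇒ neg: (5*((x + 7) + 6)) - 8 = 52.
Step 2. [(5*((x + 7) + 6)) - 8 = 52] the outer -8 inverts by adding 8 ⇒ sub: 5*((x + 7) + 6) = 60.
Step 3. [5*((x + 7) + 6) = 60] divide by the outer 5 ⇒ div: (x + 7) + 6 = 12.
Step 4. [(x + 7) + 6 = 12] +6 is outermost — subtract 6 both sides. So sub: x + 7 = 6.
Step 5. [x + 7 = 6] peel the +7: subtract 7 from each side, so sub: x = -1.

Answer: x ∈ {-1}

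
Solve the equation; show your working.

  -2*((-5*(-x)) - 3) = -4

Step 1. [-2*((-5*(-x)) - 3) = -4] -2 out front; divide by -2, so div: (-5*(-x)) - 3 = 2.
Step 2. [(-5*(-x)) - 3 = 2] 3 comes off first (add 3) ⇒ sub: -5*(-x) = 5.
Step 3. [-5*(-x) = 5] -5·(inner) — divide through by -5 ⇒ div: -x = -1.
Step 4. [-x = -1] flip signs both sides, so neg: x = 1.

Answer: x ∈ {1}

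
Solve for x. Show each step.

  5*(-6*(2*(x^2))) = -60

Step 1. [5*(-6*(2*(x^2))) = -60] 5·(inner) — divide through by 5 ⇒ div: -6*(2*(x^2)) = -12.
Step 2. [-6*(2*(x^2)) = -12] LHS = -6·(…); ÷-6 both sides ⇒ div: 2*(x^2) = 2.
Step 3. [2*(x^2) = 2] 2 out front; divide by 2 ⇒ div: x^2 = 1.
Step 4. [x^2 = 1] √ both sides: 1 ≥ 0 gives two branches, so sqrt: x = 1 or -1.

Answer: x ∈ {-1, 1}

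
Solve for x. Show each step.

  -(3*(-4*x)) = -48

Step 1. [-(3*(-4*x)) = -48] LHS negated; negate both sides. So neg: 3*(-4*x) = 48.
Step 2. [3*(-4*x) = 48] divide by the outer 3 ⇒ div: -4*x = 16.
Step 3. [-4*x = 16] leading coefficient -4: divide by -4. So div: x = -4.

Answer: x ∈ {-4}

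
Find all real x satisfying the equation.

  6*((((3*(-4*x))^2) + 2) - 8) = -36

Step 1. [6*((((3*(-4*x))^2) + 2) - 8) = -36] leading coefficient 6: divide by 6 ⇒ div: (((3*(-4*x))^2) + 2) - 8 = -6.
Step 2. [(((3*(-4*x))^2) + 2) - 8 = -6] the outer -8 inverts by adding 8, so sub: ((3*(-4*x))^2) + 2 = 2.
Step 3. [((3*(-4*x))^2) + 2 = 2] 2 comes off first (subtract 2) ⇒ sub: (3*(-4*x))^2 = 0.
Step 4. [(3*(-4*x))^2 = 0] 0 ≥ 0, LHS is (·)² — take ±√ ⇒ sqrt: 3*(-4*x) = 0.
Step 5. [3*(-4*x) = 0] LHS = 3·(…); ÷3 both sides. So div: -4*x = 0.
Step 6. [-4*x = 0] -4 out front; divide by -4 ⇒ div: x = 0.

Answer: x ∈ {0}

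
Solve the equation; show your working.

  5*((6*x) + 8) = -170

Step 1. [5*((6*x) + 8) = -170] 5·(inner) — divide through by 5. So div: (6*x) + 8 = -34.
Step 2. [(6*x) + 8 = -34] +8 is outermost — subtract 8 both sides ⇒ sub: 6*x = -42.
Step 3. [6*x = -42] leading coefficient 6: divide by 6. So div: x = -7.

Answer: x ∈ {-7}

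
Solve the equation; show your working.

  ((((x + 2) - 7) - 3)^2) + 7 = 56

Step 1. [((((x + 2) - 7) - 3)^2) + 7 = 56] +7 is outermost — subtract 7 both sides. So sub: (((x + 2) - 7) - 3)^2 = 49.
Step 2. [(((x + 2) - 7) - 3)^2 = 49] 49 ≥ 0, LHS is (·)² — take ±√ ⇒ sqrt: ((x + 2) - 7) - 3 = 7 or -7.
Step 3. [((x + 2) - 7) - 3 = 7 or -7] peel the -3: add 3 from each side, so sub: (x + 2) - 7 = 10 or -4.
Step 4. [(x + 2) - 7 = 10 or -4] add 7: x sits inside (… - 7). So sub: x + 2 = 17 or 3.
Step 5. [x + 2 = 17 or 3] peel the +2: subtract 2 from each side ⇒ sub: x = 15 or 1.

Answer: x ∈ {1, 15}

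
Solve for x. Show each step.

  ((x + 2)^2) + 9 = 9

Step 1. [((x + 2)^2) + 9 = 9] +9 is outermost — subtract 9 both sides ⇒ sub: (x + 2)^2 = 0.
Step 2. [(x + 2)^2 = 0] √ both sides: 0 ≥ 0 gives two branches, so sqrt: x + 2 = 0.
Step 3. [x + 2 = 0] 2 comes off first (subtract 2), so sub: x = -2.

Answer: x ∈ {-2}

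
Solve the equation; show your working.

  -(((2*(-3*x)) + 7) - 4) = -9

Step 1. [-(((2*(-3*x)) + 7) - 4) = -9] LHS negated; negate both sides ⇒ neg: ((2*(-3*x)) + 7) - 4 = 9.
Step 2. [((2*(-3*x)) + 7) - 4 = 9] 4 comes off first (add 4) ⇒ sub: (2*(-3*x)) + 7 = 13.
Step 3. [(2*(-3*x)) + 7 = 13] subtract 7: x sits inside (… + 7), so sub: 2*(-3*x) = 6.
Step 4. [2*(-3*x) = 6] 2·(inner) — divide through by 2, so div: -3*x = 3.
Step 5. [-3*x = 3] -3 out front; divide by -3. So div: x = -1.

Answer: x ∈ {-1}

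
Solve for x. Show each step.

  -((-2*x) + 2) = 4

Step 1. [-((-2*x) + 2) = 4] LHS negated; negate both sides. So neg: (-2*x) + 2 = -4.
Step 2. [(-2*x) + 2 = -4] -2 divides every term; factor it out, so factor: x - 1 = 2.
Step 3. [x - 1 = 2] peel the -1: add 1 from each side. So sub: x = 3.

Answer: x ∈ {3}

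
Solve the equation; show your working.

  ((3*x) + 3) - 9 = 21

Step 1. [((3*x) + 3) - 9 = 21] -9 is outermost — add 9 both sides ⇒ sub: (3*x) + 3 = 30.
Step 2. [(3*x) + 3 = 30] 3 comes off first (subtract 3). So sub: 3*x = 27.
Step 3. [3*x = 27] 3 out front; divide by 3, so div: x = 9.

Answer: x ∈ {9}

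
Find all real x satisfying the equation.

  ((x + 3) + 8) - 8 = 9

Step 1. [((x + 3) + 8) - 8 = 9] add 8: x sits inside (… - 8), so sub: (x + 3) + 8 = 17.
Step 2. [(x + 3) + 8 = 17] the outer +8 inverts by subtracting 8. So sub: x + 3 = 9.
Step 3. [x + 3 = 9] subtract 3: x sits inside (… + 3) ⇒ sub: x = 6.

Answer: x ∈ {6}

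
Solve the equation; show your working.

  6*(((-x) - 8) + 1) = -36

Step 1. [6*(((-x) - 8) + 1) = -36] divide by the outer 6, so div: ((-x) - 8) + 1 = -6.
Step 2. [((-x) - 8) + 1 = -6] subtract 1: x sits inside (… + 1) ⇒ sub: (-x) - 8 = -7.
Step 3. [(-x) - 8 = -7] the outer -8 inverts by adding 8. So sub: -x = 1.
Step 4. [-x = 1] flip signs both sides. So neg: x = -1.

Answer: x ∈ {-1}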